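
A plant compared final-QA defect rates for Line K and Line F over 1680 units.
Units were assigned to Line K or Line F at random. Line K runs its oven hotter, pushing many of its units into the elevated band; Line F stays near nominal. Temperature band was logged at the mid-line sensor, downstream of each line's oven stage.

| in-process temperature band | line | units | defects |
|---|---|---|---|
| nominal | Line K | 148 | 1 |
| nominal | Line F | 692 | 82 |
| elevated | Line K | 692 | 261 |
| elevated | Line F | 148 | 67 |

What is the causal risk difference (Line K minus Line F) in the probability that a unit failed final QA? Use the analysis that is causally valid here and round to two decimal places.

Line K is lower inside every in-process temperature band stratum but Line F is lower in aggregate. Whether to stratify depends on how in-process temperature band relates to the line.
Because the line influences in-process temperature band, in-process temperature band is a post-treatment mediator, not a confounder. Stratifying on it would bias the estimate; the causal effect is the crude pooled difference.
The causal difference is the pooled difference: 0.312 − 0.177 = +0.135.

+0.13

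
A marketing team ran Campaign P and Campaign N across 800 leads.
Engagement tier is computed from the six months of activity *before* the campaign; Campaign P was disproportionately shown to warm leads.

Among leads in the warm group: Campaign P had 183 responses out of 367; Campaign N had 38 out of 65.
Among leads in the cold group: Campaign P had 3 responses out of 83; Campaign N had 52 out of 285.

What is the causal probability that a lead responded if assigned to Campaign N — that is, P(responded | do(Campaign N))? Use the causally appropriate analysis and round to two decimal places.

Since engagement tier is a pre-existing factor (not a product of the campaign) and it affects the outcome on its own, it is a confounder. The stratified rates, not the pooled rate, identify the causal effect.
Standardising Campaign N to the population engagement tier mix: 0.540·38/65 + 0.460·52/285 = 0.400.

0.40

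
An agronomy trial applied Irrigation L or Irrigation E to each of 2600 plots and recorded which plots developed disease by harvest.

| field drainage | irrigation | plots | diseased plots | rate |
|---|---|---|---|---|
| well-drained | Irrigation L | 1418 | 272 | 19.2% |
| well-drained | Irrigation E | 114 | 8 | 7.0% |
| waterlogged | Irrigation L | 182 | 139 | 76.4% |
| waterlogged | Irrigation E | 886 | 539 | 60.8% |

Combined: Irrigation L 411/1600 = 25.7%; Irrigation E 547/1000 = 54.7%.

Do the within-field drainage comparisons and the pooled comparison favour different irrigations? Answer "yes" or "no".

Within each field drainage level (well-drained 19.2% vs 7.0%; waterlogged 76.4% vs 60.8%), Irrigation E has the lower rate every time. Pooled: 25.7% vs 54.7% — Irrigation L has the lower rate overall. The two comparisons disagree.

yes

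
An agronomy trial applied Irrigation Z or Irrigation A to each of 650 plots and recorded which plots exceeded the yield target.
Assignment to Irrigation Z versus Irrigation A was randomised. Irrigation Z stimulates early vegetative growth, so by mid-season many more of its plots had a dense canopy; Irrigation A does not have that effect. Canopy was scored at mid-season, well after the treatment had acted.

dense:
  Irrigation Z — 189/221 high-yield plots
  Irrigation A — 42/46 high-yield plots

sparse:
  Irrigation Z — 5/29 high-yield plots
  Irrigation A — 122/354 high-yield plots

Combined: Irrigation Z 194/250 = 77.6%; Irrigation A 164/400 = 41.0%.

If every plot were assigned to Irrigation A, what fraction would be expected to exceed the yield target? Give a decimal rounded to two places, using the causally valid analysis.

Irrigation A is higher inside every mid-season canopy stratum but Irrigation Z is higher in aggregate. Whether to stratify depends on how mid-season canopy relates to the irrigation.
Stratifying would compare irrigations among plots the irrigations themselves sorted into mid-season canopy groups — a form of selection on an intermediate. The unconditioned pooled rates give the total causal effect.
So P(outcome | do(Irrigation A)) is just the pooled rate for Irrigation A: 164/400 = 0.410.

0.41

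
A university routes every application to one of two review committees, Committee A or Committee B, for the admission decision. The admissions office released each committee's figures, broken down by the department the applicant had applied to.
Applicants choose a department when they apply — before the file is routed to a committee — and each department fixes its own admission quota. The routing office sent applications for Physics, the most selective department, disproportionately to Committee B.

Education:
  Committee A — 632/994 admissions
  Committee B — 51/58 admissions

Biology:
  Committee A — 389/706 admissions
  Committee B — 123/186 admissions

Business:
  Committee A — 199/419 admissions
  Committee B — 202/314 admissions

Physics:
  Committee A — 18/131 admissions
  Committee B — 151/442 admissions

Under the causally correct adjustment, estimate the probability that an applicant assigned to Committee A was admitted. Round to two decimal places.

Department is set before the review committee has any effect — it is not caused by the review committee — and it independently drives the outcome. That makes it a confounder, so the causal comparison is within department levels.
Standardising Committee A to the population department mix: 0.324·632/994 + 0.274·389/706 + 0.226·199/419 + 0.176·18/131 = 0.488.

0.49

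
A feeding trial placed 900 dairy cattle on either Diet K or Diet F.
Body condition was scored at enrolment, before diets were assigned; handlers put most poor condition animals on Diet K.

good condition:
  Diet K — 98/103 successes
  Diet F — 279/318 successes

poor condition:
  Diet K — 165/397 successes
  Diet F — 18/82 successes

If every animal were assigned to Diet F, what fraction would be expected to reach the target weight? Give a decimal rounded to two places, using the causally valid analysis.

Starting body condition is set before the diet has any effect — it is not caused by the diet — and it independently drives the outcome. That makes it a confounder, so the causal comparison is within starting body condition levels.
Standardising Diet F to the population starting body condition mix: 0.468·279/318 + 0.532·18/82 = 0.527.

0.53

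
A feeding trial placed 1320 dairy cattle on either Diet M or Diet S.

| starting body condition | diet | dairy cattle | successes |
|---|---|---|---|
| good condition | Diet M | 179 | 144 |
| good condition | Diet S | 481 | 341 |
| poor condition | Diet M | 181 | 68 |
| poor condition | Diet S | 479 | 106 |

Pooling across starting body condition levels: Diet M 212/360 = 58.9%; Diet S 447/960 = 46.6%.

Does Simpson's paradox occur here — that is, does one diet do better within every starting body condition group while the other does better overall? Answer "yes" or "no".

Within each starting body condition level (good condition 80.4% vs 70.9%; poor condition 37.6% vs 22.1%), Diet M has the higher rate every time. Pooled: 58.9% vs 46.6% — Diet M has the higher rate overall. They agree.

no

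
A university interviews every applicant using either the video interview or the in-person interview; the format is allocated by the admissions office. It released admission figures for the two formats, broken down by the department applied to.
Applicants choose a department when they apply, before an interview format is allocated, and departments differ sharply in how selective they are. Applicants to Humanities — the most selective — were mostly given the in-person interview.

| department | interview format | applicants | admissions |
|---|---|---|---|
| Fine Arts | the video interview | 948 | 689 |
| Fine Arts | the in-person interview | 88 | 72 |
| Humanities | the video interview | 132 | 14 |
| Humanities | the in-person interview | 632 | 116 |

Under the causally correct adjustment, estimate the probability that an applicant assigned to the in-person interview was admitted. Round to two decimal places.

0.55

The stratified and pooled comparisons disagree (the in-person interview wins within each department; the video interview wins overall), so the answer turns on the causal role of department.
Department differs across interview formats for reasons unrelated to any effect of the interview format itself, and it separately predicts the outcome — a classic confounder. We must compare within department levels.
Standardising the in-person interview to the population department mix: 0.576·72/88 + 0.424·116/632 = 0.549.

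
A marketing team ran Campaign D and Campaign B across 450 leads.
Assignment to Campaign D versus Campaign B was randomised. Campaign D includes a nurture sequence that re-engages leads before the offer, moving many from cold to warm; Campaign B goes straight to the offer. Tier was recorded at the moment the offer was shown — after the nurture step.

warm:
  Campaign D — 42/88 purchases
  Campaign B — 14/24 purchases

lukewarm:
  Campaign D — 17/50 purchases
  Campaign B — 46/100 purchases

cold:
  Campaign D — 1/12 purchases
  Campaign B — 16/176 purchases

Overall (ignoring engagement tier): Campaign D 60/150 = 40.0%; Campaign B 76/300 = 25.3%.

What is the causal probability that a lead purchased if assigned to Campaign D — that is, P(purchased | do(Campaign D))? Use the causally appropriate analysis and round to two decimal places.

The engagement tier-specific comparison favours Campaign B throughout, but the pooled figures favour Campaign D. The question is whether to condition on engagement tier.
Engagement tier is downstream of the campaign. One should not condition on a consequence of treatment, so the overall rates are the right comparison.
So P(outcome | do(Campaign D)) is just the pooled rate for Campaign D: 60/150 = 0.400.

0.40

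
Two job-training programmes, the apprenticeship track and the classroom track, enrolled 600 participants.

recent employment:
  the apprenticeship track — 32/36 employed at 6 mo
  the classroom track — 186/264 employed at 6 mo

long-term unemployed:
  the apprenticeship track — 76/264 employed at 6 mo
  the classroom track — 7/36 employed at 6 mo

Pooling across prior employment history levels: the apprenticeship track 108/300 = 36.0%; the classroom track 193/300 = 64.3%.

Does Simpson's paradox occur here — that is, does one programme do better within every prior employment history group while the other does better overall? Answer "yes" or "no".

Within each prior employment history level (recent employment 88.9% vs 70.5%; long-term unemployed 28.8% vs 19.4%), the apprenticeship track has the higher rate every time. Pooled: 36.0% vs 64.3% — the classroom track has the higher rate overall. The two comparisons disagree.

yes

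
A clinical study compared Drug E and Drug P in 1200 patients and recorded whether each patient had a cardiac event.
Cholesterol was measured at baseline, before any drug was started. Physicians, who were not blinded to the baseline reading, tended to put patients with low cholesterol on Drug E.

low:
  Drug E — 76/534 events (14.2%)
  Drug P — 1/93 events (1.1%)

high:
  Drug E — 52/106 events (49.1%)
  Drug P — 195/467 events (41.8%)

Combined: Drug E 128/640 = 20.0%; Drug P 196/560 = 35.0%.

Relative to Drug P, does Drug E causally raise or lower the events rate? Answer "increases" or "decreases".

increases

Cholesterol is set before the drug has any effect — it is not caused by the drug — and it independently drives the outcome. That makes it a confounder, so the causal comparison is within cholesterol levels.
Within each level — low: 14.2% vs 1.1%; high: 49.1% vs 41.8% — Drug P is lower every time.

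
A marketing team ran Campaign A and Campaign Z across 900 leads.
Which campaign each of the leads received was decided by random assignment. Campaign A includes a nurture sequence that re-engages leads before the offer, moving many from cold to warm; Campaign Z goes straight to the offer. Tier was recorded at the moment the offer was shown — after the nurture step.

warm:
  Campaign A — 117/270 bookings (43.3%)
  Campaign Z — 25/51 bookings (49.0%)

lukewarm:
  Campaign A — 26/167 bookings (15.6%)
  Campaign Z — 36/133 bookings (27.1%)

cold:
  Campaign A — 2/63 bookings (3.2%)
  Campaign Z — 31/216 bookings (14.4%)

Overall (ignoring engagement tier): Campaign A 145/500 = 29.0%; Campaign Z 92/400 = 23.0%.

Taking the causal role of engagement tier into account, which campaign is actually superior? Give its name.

Campaign A

Campaign Z is higher inside every engagement tier stratum but Campaign A is higher in aggregate. Whether to stratify depends on how engagement tier relates to the campaign.
Because the campaign influences engagement tier, engagement tier is a post-treatment mediator, not a confounder. Stratifying on it would bias the estimate; the causal effect is the crude pooled difference.
Pooled: Campaign A 29.0% vs Campaign Z 23.0%; Campaign A is higher overall.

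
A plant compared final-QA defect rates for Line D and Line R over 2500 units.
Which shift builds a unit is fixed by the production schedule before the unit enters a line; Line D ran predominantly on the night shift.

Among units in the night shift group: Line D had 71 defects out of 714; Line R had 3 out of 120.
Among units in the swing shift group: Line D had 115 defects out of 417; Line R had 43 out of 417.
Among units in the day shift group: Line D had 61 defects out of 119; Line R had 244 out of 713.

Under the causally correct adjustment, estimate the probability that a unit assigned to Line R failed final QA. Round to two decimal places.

Line R is lower inside every shift stratum but Line D is lower in aggregate. Whether to stratify depends on how shift relates to the line.
Shift satisfies the back-door criterion: it is not a descendant of the line, and it blocks the spurious path from line to outcome. Adjusting for it (i.e., using the within-shift rates) gives the causal effect.
Standardising Line R to the population shift mix: 0.334·3/120 + 0.334·43/417 + 0.333·244/713 = 0.157.

0.16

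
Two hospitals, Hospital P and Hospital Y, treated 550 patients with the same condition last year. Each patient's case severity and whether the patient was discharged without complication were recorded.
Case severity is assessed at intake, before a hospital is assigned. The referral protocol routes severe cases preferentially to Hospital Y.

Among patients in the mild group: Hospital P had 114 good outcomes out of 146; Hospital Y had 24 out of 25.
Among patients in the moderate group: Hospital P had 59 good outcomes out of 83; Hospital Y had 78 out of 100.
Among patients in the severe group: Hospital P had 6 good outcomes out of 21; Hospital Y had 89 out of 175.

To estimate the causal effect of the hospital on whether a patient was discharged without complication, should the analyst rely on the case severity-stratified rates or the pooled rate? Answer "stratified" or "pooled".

stratified

Since case severity is a pre-existing factor (not a product of the hospital) and it affects the outcome on its own, it is a confounder. The stratified rates, not the pooled rate, identify the causal effect.
Within each level — mild: 78.1% vs 96.0%; moderate: 71.1% vs 78.0%; severe: 28.6% vs 50.9% — Hospital Y is higher every time.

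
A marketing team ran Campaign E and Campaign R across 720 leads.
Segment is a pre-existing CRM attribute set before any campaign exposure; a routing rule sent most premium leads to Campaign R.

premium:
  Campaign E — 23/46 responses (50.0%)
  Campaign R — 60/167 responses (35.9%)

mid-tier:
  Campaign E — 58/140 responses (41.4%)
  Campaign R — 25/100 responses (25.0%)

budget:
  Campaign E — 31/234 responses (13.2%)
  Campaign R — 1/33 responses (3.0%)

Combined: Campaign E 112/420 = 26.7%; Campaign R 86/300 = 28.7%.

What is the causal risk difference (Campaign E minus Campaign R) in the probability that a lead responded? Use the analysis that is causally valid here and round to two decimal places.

+0.13

The customer segment-specific comparison favours Campaign E throughout, but the pooled figures favour Campaign R. The question is whether to condition on customer segment.
Since customer segment is a pre-existing factor (not a product of the campaign) and it affects the outcome on its own, it is a confounder. The stratified rates, not the pooled rate, identify the causal effect.
Adjusting over the population distribution of customer segment: 0.296·(0.500−0.359) + 0.333·(0.414−0.250) + 0.371·(0.132−0.030) = +0.134.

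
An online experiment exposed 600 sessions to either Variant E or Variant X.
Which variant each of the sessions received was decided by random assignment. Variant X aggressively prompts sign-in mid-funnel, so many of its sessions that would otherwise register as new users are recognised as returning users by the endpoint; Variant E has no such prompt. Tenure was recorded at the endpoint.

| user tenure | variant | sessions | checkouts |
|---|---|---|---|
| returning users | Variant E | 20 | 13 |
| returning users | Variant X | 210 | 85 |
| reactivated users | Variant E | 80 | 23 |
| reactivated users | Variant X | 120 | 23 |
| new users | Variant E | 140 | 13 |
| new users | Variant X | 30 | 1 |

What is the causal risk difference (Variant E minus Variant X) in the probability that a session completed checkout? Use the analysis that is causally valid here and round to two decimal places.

-0.10

User tenure lies on the pathway variant → user tenure → outcome, so adjusting for it blocks the indirect effect. For the total causal effect of variant, use the unadjusted pooled rates.
The causal difference is the pooled difference: 0.204 − 0.303 = -0.099.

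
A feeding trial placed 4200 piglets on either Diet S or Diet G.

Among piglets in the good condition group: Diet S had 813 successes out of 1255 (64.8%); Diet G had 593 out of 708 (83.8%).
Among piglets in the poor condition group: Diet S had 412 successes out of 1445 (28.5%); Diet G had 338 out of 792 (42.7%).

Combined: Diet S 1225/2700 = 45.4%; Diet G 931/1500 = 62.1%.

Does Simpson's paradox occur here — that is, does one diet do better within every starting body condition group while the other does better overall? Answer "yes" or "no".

Within each starting body condition level (good condition 64.8% vs 83.8%; poor condition 28.5% vs 42.7%), Diet G has the higher rate every time. Pooled: 45.4% vs 62.1% — Diet G has the higher rate overall. They agree.

no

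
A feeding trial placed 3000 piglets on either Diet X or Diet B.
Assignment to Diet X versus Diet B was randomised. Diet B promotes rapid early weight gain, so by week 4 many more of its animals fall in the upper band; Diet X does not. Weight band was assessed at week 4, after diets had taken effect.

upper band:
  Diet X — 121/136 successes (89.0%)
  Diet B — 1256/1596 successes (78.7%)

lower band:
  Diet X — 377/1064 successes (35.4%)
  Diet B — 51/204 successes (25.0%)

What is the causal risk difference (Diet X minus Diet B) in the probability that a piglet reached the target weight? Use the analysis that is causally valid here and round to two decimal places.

-0.31

Week-4 weight band here is a post-treatment variable shaped by the diet; conditioning on it would introduce bias rather than remove it. The overall comparison is the causal one.
The causal difference is the pooled difference: 0.415 − 0.726 = -0.311.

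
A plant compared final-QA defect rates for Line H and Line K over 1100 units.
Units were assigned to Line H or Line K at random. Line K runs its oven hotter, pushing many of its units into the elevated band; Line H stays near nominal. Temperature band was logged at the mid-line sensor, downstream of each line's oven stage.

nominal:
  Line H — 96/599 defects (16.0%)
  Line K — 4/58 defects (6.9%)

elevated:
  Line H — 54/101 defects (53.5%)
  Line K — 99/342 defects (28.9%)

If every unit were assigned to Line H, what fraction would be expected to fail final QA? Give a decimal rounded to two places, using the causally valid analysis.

0.21

The distribution of in-process temperature band is itself part of what the line does — it is an intermediate outcome. Holding it fixed would remove that part of the effect; the total effect is the pooled difference.
So P(outcome | do(Line H)) is just the pooled rate for Line H: 150/700 = 0.214.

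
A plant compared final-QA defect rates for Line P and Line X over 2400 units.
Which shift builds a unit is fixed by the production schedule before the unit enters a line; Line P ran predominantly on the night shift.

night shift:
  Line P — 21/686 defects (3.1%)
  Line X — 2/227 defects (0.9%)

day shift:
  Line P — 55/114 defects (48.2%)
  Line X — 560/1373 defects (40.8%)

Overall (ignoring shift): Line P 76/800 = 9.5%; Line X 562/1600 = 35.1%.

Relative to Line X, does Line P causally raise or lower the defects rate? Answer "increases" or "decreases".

increases

Shift is set before the line has any effect — it is not caused by the line — and it independently drives the outcome. That makes it a confounder, so the causal comparison is within shift levels.
Within each level — night shift: 3.1% vs 0.9%; day shift: 48.2% vs 40.8% — Line X is lower every time.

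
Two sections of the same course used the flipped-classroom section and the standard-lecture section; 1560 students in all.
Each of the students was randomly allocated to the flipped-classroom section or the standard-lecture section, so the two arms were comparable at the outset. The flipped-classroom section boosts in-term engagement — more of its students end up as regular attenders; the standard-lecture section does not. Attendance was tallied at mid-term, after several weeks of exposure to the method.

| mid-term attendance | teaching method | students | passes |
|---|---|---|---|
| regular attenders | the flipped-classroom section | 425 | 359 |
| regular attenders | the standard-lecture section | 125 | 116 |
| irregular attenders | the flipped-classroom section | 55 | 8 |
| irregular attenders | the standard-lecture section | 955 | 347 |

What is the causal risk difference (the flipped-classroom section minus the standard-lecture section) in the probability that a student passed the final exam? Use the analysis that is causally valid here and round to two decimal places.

The distribution of mid-term attendance is itself part of what the teaching method does — it is an intermediate outcome. Holding it fixed would remove that part of the effect; the total effect is the pooled difference.
The causal difference is the pooled difference: 0.765 − 0.429 = +0.336.

+0.34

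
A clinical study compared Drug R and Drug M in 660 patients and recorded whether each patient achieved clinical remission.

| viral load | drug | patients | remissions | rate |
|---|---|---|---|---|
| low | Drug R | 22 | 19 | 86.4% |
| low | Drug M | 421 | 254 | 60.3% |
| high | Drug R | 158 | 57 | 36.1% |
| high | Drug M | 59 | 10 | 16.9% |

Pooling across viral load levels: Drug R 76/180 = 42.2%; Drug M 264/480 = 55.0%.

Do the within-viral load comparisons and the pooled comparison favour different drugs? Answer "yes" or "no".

Within each viral load level (low 86.4% vs 60.3%; high 36.1% vs 16.9%), Drug R has the higher rate every time. Pooled: 42.2% vs 55.0% — Drug M has the higher rate overall. The two comparisons disagree.

yes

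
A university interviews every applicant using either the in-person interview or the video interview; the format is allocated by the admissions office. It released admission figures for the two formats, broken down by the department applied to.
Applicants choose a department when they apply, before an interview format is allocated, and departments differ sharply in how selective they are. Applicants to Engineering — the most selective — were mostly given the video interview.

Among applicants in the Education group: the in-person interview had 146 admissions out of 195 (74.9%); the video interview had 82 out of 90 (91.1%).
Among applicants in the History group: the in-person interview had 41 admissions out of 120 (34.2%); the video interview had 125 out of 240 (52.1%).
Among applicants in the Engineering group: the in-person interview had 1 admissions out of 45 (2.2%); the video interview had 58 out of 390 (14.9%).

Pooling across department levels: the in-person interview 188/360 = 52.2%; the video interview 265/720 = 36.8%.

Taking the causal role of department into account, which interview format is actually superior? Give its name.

Within every department level the video interview has the higher rate, yet pooled the in-person interview does — Simpson's reversal.
The imbalance in department arose from how applicants were allocated, not from anything the interview format did; and department independently affects the outcome. The pooled gap is confounded — condition on department.
Within each level — Education: 74.9% vs 91.1%; History: 34.2% vs 52.1%; Engineering: 2.2% vs 14.9% — the video interview is higher every time.

the video interview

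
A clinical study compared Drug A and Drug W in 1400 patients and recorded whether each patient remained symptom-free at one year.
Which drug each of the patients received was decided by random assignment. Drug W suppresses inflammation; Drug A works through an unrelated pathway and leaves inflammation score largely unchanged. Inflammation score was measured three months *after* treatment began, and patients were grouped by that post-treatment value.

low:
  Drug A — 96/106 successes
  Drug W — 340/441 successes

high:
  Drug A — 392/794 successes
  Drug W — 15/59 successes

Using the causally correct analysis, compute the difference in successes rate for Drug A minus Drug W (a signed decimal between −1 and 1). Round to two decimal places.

The stratified and pooled comparisons disagree (Drug A wins within each inflammation score; Drug W wins overall), so the answer turns on the causal role of inflammation score.
Inflammation score here is a post-treatment variable shaped by the drug; conditioning on it would introduce bias rather than remove it. The overall comparison is the causal one.
The causal difference is the pooled difference: 0.542 − 0.710 = -0.168.

-0.17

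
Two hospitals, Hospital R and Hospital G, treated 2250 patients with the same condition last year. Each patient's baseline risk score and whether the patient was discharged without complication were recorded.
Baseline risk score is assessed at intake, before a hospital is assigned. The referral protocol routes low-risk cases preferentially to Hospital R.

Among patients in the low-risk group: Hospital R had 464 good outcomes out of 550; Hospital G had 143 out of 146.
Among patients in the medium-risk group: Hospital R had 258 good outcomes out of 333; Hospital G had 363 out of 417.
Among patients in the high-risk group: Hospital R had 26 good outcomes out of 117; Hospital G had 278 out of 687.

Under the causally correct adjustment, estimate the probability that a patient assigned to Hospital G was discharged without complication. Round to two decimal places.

Baseline risk score satisfies the back-door criterion: it is not a descendant of the hospital, and it blocks the spurious path from hospital to outcome. Adjusting for it (i.e., using the within-baseline risk score rates) gives the causal effect.
Standardising Hospital G to the population baseline risk score mix: 0.309·143/146 + 0.333·363/417 + 0.357·278/687 = 0.738.

0.74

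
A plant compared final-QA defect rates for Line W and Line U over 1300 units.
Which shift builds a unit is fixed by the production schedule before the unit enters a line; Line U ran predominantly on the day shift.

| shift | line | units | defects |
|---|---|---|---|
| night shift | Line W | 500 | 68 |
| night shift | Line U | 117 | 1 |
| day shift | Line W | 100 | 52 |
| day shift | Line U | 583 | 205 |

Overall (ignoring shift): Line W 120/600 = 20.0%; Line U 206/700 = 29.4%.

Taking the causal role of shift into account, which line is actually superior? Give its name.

Line U

The stratified and pooled comparisons disagree (Line U wins within each shift; Line W wins overall), so the answer turns on the causal role of shift.
Shift differs across lines for reasons unrelated to any effect of the line itself, and it separately predicts the outcome — a classic confounder. We must compare within shift levels.
Within each level — night shift: 13.6% vs 0.9%; day shift: 52.0% vs 35.2% — Line U is lower every time.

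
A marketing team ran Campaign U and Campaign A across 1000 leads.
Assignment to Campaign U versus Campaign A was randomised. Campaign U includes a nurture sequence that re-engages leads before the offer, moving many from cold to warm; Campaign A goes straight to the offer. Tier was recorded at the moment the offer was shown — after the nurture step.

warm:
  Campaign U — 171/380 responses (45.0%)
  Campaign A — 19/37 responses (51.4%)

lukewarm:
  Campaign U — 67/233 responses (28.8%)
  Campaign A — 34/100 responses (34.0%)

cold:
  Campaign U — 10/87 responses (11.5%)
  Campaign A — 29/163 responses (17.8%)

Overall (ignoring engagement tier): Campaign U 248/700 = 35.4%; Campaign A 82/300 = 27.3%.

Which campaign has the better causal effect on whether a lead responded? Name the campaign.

Campaign U

Engagement tier is downstream of the campaign. One should not condition on a consequence of treatment, so the overall rates are the right comparison.
Pooled: Campaign U 35.4% vs Campaign A 27.3%; Campaign U is higher overall.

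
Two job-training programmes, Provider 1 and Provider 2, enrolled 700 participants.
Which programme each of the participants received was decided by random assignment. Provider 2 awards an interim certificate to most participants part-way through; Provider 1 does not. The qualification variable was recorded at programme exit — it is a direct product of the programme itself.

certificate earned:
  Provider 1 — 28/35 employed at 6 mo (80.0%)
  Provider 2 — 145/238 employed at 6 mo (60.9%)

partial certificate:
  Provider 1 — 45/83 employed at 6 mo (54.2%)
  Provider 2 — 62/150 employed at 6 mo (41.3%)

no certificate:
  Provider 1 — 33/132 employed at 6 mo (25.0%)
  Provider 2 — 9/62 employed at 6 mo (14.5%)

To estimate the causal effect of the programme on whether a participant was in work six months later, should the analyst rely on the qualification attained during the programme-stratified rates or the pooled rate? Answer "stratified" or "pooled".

The qualification attained during the programme-specific comparison favours Provider 1 throughout, but the pooled figures favour Provider 2. The question is whether to condition on qualification attained during the programme.
Because the programme influences qualification attained during the programme, qualification attained during the programme is a post-treatment mediator, not a confounder. Stratifying on it would bias the estimate; the causal effect is the crude pooled difference.
Pooled: Provider 1 42.4% vs Provider 2 48.0%; Provider 2 is higher overall.

pooled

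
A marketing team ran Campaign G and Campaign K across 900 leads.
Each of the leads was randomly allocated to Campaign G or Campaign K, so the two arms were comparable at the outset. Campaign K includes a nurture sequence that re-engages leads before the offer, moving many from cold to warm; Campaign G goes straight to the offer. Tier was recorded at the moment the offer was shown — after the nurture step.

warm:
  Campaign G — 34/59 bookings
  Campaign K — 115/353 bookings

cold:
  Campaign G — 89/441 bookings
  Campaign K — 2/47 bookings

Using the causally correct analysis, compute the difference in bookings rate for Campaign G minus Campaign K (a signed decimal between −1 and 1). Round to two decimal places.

Within every engagement tier level Campaign G has the higher rate, yet pooled Campaign K does — Simpson's reversal.
Stratifying would compare campaigns among leads the campaigns themselves sorted into engagement tier groups — a form of selection on an intermediate. The unconditioned pooled rates give the total causal effect.
The causal difference is the pooled difference: 0.246 − 0.292 = -0.046.

-0.05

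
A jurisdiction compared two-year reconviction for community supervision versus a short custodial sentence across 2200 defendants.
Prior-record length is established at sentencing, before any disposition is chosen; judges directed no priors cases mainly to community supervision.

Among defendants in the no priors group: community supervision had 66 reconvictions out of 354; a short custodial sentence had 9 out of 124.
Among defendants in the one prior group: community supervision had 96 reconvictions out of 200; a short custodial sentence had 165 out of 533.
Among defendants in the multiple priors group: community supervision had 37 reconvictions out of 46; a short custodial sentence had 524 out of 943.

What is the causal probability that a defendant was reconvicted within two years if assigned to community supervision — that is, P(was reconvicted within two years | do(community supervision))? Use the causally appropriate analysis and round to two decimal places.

0.56

The stratified and pooled comparisons disagree (a short custodial sentence wins within each prior-record length; community supervision wins overall), so the answer turns on the causal role of prior-record length.
Here prior-record length is a common cause — it drives both which disposition a case falls under and the outcome. The crude comparison mixes populations; the stratum-specific rates are the causally relevant ones.
Standardising community supervision to the population prior-record length mix: 0.217·66/354 + 0.333·96/200 + 0.450·37/46 = 0.562.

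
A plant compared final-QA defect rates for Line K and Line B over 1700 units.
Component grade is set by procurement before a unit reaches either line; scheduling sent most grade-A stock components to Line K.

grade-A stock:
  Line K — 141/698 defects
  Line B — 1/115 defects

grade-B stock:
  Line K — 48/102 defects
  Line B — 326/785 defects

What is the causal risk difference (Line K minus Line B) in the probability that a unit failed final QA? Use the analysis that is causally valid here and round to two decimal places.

Within every component grade level Line B has the lower rate, yet pooled Line K does — Simpson's reversal.
Since component grade is a pre-existing factor (not a product of the line) and it affects the outcome on its own, it is a confounder. The stratified rates, not the pooled rate, identify the causal effect.
Adjusting over the population distribution of component grade: 0.478·(0.202−0.009) + 0.522·(0.471−0.415) = +0.121.

+0.12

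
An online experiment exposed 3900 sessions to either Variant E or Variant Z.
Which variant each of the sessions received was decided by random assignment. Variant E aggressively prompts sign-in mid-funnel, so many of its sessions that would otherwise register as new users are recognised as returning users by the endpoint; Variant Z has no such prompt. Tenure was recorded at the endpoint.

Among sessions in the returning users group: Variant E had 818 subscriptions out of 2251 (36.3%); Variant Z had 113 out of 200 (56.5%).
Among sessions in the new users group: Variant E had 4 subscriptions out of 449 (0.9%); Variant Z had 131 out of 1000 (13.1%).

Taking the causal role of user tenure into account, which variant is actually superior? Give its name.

Variant Z is higher inside every user tenure stratum but Variant E is higher in aggregate. Whether to stratify depends on how user tenure relates to the variant.
User tenure is recorded after the variant and is itself shifted by it — it sits on the causal path from variant to outcome. Conditioning on a mediator would strip out part of the effect we want; the pooled comparison gives the total causal effect.
Pooled: Variant E 30.4% vs Variant Z 20.3%; Variant E is higher overall.

Variant E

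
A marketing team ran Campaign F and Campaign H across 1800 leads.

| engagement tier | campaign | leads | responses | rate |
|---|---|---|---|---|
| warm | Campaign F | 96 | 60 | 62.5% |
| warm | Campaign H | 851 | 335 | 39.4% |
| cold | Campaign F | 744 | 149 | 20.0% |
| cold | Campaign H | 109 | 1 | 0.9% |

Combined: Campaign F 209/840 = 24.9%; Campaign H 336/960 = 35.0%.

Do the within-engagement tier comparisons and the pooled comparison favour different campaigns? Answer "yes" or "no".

yes

Within each engagement tier level (warm 62.5% vs 39.4%; cold 20.0% vs 0.9%), Campaign F has the higher rate every time. Pooled: 24.9% vs 35.0% — Campaign H has the higher rate overall. The two comparisons disagree.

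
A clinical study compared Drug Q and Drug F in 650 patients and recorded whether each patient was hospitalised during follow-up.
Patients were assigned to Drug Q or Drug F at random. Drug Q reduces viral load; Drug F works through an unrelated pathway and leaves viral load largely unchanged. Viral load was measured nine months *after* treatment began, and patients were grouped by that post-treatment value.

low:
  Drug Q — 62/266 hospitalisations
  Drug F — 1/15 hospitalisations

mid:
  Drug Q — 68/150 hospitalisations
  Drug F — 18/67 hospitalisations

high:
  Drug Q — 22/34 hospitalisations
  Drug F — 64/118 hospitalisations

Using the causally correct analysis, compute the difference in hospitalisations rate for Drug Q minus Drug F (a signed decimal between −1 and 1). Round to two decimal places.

Drug F is lower inside every viral load stratum but Drug Q is lower in aggregate. Whether to stratify depends on how viral load relates to the drug.
Viral load lies on the pathway drug → viral load → outcome, so adjusting for it blocks the indirect effect. For the total causal effect of drug, use the unadjusted pooled rates.
The causal difference is the pooled difference: 0.338 − 0.415 = -0.077.

-0.08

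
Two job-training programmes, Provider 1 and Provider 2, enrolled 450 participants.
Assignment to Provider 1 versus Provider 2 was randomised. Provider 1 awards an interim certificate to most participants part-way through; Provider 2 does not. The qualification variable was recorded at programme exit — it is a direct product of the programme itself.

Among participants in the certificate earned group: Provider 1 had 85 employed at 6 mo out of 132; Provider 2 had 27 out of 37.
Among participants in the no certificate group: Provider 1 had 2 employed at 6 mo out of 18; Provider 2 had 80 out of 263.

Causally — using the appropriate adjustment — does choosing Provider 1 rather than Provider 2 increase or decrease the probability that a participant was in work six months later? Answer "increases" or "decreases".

Stratifying would compare programmes among participants the programmes themselves sorted into qualification attained during the programme groups — a form of selection on an intermediate. The unconditioned pooled rates give the total causal effect.
Pooled: Provider 1 58.0% vs Provider 2 35.7%; Provider 1 is higher overall.

increases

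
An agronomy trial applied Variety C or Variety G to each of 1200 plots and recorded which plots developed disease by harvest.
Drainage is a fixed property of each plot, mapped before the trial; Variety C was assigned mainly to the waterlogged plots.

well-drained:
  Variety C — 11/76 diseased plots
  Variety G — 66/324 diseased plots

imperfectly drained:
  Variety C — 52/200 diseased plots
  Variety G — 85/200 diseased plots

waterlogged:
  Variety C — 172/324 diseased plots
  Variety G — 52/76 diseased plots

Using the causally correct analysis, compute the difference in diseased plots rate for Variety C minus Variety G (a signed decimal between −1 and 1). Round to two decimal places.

-0.13

Since field drainage is a pre-existing factor (not a product of the variety) and it affects the outcome on its own, it is a confounder. The stratified rates, not the pooled rate, identify the causal effect.
Adjusting over the population distribution of field drainage: 0.333·(0.145−0.204) + 0.333·(0.260−0.425) + 0.333·(0.531−0.684) = -0.126.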